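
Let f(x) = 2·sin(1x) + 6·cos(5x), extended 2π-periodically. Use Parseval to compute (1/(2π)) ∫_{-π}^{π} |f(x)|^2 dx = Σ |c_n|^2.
Σ |c_n|^2 = 20

Expand |f|^2 and use orthogonality of {sin(nx), cos(mx)} on [-π, π]:
  ∫_{-π}^{π} sin(nx)^2 dx = π, ∫ cos(mx)^2 dx = π, and cross terms integrate to 0.
So ∫_{-π}^{π} f(x)^2 dx = 2^2 · π + 6^2 · π = (4 + 36)π.
Divide by 2π: (4 + 36)/2 = 20.
By Parseval, this equals Σ |c_n|^2.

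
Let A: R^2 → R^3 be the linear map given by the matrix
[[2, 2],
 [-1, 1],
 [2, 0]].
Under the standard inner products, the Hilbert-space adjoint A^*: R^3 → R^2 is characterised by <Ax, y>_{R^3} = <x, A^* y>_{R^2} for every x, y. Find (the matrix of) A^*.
A^* = A^T =
[[2, -1, 2],
 [2, 1, 0]]

For real matrices with standard dot products, the defining identity <Ax, y> = <x, A^* y> gives (Ax)^T y = x^T (A^*) y, i.e. x^T A^T y = x^T (A^*) y. Since this holds for all x, y, we must have A^* = A^T. Therefore
A^* =
[[2, -1, 2],
 [2, 1, 0]].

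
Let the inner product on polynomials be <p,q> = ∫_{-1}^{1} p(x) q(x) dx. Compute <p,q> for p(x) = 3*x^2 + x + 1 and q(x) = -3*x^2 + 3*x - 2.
<p,q> = -58/5

Expand the product: p(x)·q(x) = -9*x^4 + 6*x^3 - 6*x^2 + x - 2.
∫_{-1}^{1} of each monomial x^k gives [2/(k+1) if k even, 0 if k odd]. Integrating term-by-term (or equivalently evaluating the antiderivative F(x) = -9*x^5/5 + 3*x^4/2 - 2*x^3 + x^2/2 - 2*x at the endpoints):
  F(1) − F(−1) = -19/5 − (39/5) = -58/5.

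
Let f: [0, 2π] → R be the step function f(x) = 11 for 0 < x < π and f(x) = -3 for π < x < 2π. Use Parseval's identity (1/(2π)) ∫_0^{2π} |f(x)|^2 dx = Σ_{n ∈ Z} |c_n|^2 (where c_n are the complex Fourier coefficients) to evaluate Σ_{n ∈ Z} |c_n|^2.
Σ |c_n|^2 = 65

Parseval equates the L^2 energy of f (normalised by 1/(2π)) with the ℓ^2 sum of its Fourier coefficients: (1/(2π)) ∫_0^{2π} |f|^2 = Σ |c_n|^2.
Compute the left side: (1/(2π)) [∫_0^π 11^2 dx + ∫_π^{2π} (-3)^2 dx] = (1/(2π)) · (121π + 9π) = (121 + 9)/2 = 65.
So Σ_{n ∈ Z} |c_n|^2 = 65.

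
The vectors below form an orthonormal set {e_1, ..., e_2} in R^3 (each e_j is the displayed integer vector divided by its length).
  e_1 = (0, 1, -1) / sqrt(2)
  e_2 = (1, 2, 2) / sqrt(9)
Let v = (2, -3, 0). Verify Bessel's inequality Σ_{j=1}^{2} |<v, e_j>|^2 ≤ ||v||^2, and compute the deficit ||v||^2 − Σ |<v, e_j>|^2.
Σ |<v, e_j>|^2 = 113/18; ||v||^2 = 13; deficit = 121/18

Write each e_j = u_j / sqrt(<u_j, u_j>) where u_j is the displayed integer vector. Then <v, e_j> = <v, u_j> / sqrt(<u_j, u_j>), so |<v, e_j>|^2 = <v, u_j>^2 / <u_j, u_j>.
Coefficients: <v, e_1> = -3/sqrt(2), <v, e_2> = -4/sqrt(9).
Square and sum: Σ |<v, e_j>|^2 = 113/18.
Compute ||v||^2 = v·v = 13.
Deficit = 13 − 113/18 = 121/18 ≥ 0, confirming Bessel's inequality. (The deficit equals ||v − Σ <v,e_j> e_j||^2, the squared distance from v to span{e_j}.)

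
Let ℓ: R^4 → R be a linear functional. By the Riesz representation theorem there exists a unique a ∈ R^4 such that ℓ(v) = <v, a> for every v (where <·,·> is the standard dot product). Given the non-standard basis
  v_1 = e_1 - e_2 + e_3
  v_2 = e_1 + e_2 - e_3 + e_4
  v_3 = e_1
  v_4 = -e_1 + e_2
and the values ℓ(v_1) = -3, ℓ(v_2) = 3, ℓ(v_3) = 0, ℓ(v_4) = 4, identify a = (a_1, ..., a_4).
a = (0, 4, 1, 0)

Write a = (a_1, ..., a_4) in the standard basis. For each basis vector v_i, ℓ(v_i) = <v_i, a> is a linear equation in the a_j's. Collect the n equations into a matrix system V a = ℓ, where row i of V is v_i (expressed in the standard basis). Since V is invertible (lower-triangular with 1s on the diagonal, up to permutation), solve by back-substitution:
  V =
[[1, -1, 1, 0],
 [1, 1, -1, 1],
 [1, 0, 0, 0],
 [-1, 1, 0, 0]]
  V a = (-3, 3, 0, 4)
Solving gives a = (0, 4, 1, 0).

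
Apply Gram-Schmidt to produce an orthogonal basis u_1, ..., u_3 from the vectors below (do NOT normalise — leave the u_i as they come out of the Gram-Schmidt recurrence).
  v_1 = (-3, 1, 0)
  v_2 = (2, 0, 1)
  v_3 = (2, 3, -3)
Orthogonal basis:
  u_1 = (-3, 1, 0)
  u_2 = (1/5, 3/5, 1)
  u_3 = (17/14, 51/14, -17/7)

Apply the Gram-Schmidt recurrence
  u_1 = v_1
  u_i = v_i − Σ_{j<i} ((v_i · u_j) / (u_j · u_j)) · u_j.

Step by step this gives:
  u_1 = (-3, 1, 0)
  u_2 = (1/5, 3/5, 1)
  u_3 = (17/14, 51/14, -17/7)

Orthogonality check:
  u_2 · u_1 = 0 (should be 0)
  u_3 · u_1 = 0 (should be 0)
  u_3 · u_2 = 0 (should be 0)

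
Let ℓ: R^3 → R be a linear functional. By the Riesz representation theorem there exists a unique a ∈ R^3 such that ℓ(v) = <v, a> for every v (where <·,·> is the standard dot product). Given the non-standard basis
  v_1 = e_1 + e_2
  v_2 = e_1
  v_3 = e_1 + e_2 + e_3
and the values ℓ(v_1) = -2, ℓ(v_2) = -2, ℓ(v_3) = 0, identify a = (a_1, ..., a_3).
a = (-2, 0, 2)

Write a = (a_1, ..., a_3) in the standard basis. For each basis vector v_i, ℓ(v_i) = <v_i, a> is a linear equation in the a_j's. Collect the n equations into a matrix system V a = ℓ, where row i of V is v_i (expressed in the standard basis). Since V is invertible (lower-triangular with 1s on the diagonal, up to permutation), solve by back-substitution:
  V =
[[1, 1, 0],
 [1, 0, 0],
 [1, 1, 1]]
  V a = (-2, -2, 0)
Solving gives a = (-2, 0, 2).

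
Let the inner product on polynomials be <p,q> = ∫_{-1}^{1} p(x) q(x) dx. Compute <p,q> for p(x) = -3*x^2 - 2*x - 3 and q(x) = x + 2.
<p,q> = -52/3

Expand the product: p(x)·q(x) = -3*x^3 - 8*x^2 - 7*x - 6.
∫_{-1}^{1} of each monomial x^k gives [2/(k+1) if k even, 0 if k odd]. Integrating term-by-term (or equivalently evaluating the antiderivative F(x) = -3*x^4/4 - 8*x^3/3 - 7*x^2/2 - 6*x at the endpoints):
  F(1) − F(−1) = -155/12 − (53/12) = -52/3.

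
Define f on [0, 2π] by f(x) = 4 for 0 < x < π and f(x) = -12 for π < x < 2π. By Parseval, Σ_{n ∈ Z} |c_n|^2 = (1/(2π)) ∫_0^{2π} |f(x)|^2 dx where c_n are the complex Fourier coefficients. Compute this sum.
Σ |c_n|^2 = 80

Parseval equates the L^2 energy of f (normalised by 1/(2π)) with the ℓ^2 sum of its Fourier coefficients: (1/(2π)) ∫_0^{2π} |f|^2 = Σ |c_n|^2.
Compute the left side: (1/(2π)) [∫_0^π 4^2 dx + ∫_π^{2π} (-12)^2 dx] = (1/(2π)) · (16π + 144π) = (16 + 144)/2 = 80.
So Σ_{n ∈ Z} |c_n|^2 = 80.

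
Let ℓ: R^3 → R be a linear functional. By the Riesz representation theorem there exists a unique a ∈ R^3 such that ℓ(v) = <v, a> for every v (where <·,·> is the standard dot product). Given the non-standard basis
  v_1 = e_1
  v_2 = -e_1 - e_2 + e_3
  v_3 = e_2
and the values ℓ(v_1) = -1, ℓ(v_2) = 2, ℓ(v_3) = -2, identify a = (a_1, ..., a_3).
a = (-1, -2, -1)

Write a = (a_1, ..., a_3) in the standard basis. For each basis vector v_i, ℓ(v_i) = <v_i, a> is a linear equation in the a_j's. Collect the n equations into a matrix system V a = ℓ, where row i of V is v_i (expressed in the standard basis). Since V is invertible (lower-triangular with 1s on the diagonal, up to permutation), solve by back-substitution:
  V =
[[1, 0, 0],
 [-1, -1, 1],
 [0, 1, 0]]
  V a = (-1, 2, -2)
Solving gives a = (-1, -2, -1).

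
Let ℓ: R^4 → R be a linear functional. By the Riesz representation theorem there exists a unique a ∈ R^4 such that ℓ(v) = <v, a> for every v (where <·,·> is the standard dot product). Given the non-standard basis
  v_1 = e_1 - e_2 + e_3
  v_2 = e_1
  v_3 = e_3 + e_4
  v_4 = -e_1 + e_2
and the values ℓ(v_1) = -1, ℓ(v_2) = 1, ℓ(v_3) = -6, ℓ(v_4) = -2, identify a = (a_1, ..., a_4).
a = (1, -1, -3, -3)

Write a = (a_1, ..., a_4) in the standard basis. For each basis vector v_i, ℓ(v_i) = <v_i, a> is a linear equation in the a_j's. Collect the n equations into a matrix system V a = ℓ, where row i of V is v_i (expressed in the standard basis). Since V is invertible (lower-triangular with 1s on the diagonal, up to permutation), solve by back-substitution:
  V =
[[1, -1, 1, 0],
 [1, 0, 0, 0],
 [0, 0, 1, 1],
 [-1, 1, 0, 0]]
  V a = (-1, 1, -6, -2)
Solving gives a = (1, -1, -3, -3).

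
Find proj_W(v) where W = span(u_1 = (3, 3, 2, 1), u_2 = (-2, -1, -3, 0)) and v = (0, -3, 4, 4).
proj_W(v) = (45/97, -117/97, 300/97, -93/97)

Set up U = [u_1 | ... | u_2] ∈ R^(4×2). The projector onto W = col(U) is P = U (U^T U)^(-1) U^T.
Compute U^T U =
  [23, -15]
  [-15, 14],
and U^T v = (3, -9).
Solve U^T U · c = U^T v for the coefficients: c = (-93/97, -162/97). The projection is proj_W(v) = U c.
Check: (v - proj_W(v)) · u_1 = 0  (should be 0).
Check: (v - proj_W(v)) · u_2 = 0  (should be 0).
Result: proj_W(v) = (45/97, -117/97, 300/97, -93/97).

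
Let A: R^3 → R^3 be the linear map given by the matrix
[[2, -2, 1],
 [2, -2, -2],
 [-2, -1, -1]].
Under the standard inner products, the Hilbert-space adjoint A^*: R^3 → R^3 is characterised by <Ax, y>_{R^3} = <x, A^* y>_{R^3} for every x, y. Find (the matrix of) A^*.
A^* = A^T =
[[2, 2, -2],
 [-2, -2, -1],
 [1, -2, -1]]

For real matrices with standard dot products, the defining identity <Ax, y> = <x, A^* y> gives (Ax)^T y = x^T (A^*) y, i.e. x^T A^T y = x^T (A^*) y. Since this holds for all x, y, we must have A^* = A^T. Therefore
A^* =
[[2, 2, -2],
 [-2, -2, -1],
 [1, -2, -1]].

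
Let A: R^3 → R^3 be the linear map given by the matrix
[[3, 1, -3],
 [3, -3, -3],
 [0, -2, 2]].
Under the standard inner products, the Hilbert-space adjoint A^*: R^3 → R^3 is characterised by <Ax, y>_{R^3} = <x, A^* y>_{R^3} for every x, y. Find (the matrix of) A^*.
A^* = A^T =
[[3, 3, 0],
 [1, -3, -2],
 [-3, -3, 2]]

For real matrices with standard dot products, the defining identity <Ax, y> = <x, A^* y> gives (Ax)^T y = x^T (A^*) y, i.e. x^T A^T y = x^T (A^*) y. Since this holds for all x, y, we must have A^* = A^T. Therefore
A^* =
[[3, 3, 0],
 [1, -3, -2],
 [-3, -3, 2]].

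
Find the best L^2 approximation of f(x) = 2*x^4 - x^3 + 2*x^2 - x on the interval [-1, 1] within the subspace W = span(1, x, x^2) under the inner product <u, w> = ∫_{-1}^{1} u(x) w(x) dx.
g(x) = 26*x^2/7 - 8*x/5 - 6/35

The best approximation g ∈ W is the orthogonal projection of f onto W. Writing g = a_0 + a_1 x + a_2 x^2, the coefficients solve the normal equations G · a = b where
  G_{ij} = <φ_i, φ_j> and b_i = <f, φ_i>, with φ_0 = 1, φ_1 = x, φ_2 = x^2.
G =
  [2, 0, 2/3]
  [0, 2/3, 0]
  [2/3, 0, 2/5],
b = (32/15, -16/15, 48/35).
Solving gives a_0 = -6/35, a_1 = -8/5, a_2 = 26/7, so
  g(x) = 26*x^2/7 - 8*x/5 - 6/35.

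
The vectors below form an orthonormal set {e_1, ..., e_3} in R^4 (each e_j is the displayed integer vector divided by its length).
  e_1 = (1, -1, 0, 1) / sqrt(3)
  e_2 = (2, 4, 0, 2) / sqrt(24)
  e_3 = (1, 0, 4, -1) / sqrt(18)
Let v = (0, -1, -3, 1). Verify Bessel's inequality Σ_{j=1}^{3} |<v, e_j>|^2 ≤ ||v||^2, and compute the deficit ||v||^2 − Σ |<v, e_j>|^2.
Σ |<v, e_j>|^2 = 98/9; ||v||^2 = 11; deficit = 1/9

Write each e_j = u_j / sqrt(<u_j, u_j>) where u_j is the displayed integer vector. Then <v, e_j> = <v, u_j> / sqrt(<u_j, u_j>), so |<v, e_j>|^2 = <v, u_j>^2 / <u_j, u_j>.
Coefficients: <v, e_1> = 2/sqrt(3), <v, e_2> = -2/sqrt(24), <v, e_3> = -13/sqrt(18).
Square and sum: Σ |<v, e_j>|^2 = 98/9.
Compute ||v||^2 = v·v = 11.
Deficit = 11 − 98/9 = 1/9 ≥ 0, confirming Bessel's inequality. (The deficit equals ||v − Σ <v,e_j> e_j||^2, the squared distance from v to span{e_j}.)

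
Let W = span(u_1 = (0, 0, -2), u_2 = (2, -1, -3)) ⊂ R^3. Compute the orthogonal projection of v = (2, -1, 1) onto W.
proj_W(v) = (2, -1, 1)

Set up U = [u_1 | ... | u_2] ∈ R^(3×2). The projector onto W = col(U) is P = U (U^T U)^(-1) U^T.
Compute U^T U =
  [4, 6]
  [6, 14],
and U^T v = (-2, 2).
Solve U^T U · c = U^T v for the coefficients: c = (-2, 1). The projection is proj_W(v) = U c.
Check: (v - proj_W(v)) · u_1 = 0  (should be 0).
Check: (v - proj_W(v)) · u_2 = 0  (should be 0).
Result: proj_W(v) = (2, -1, 1).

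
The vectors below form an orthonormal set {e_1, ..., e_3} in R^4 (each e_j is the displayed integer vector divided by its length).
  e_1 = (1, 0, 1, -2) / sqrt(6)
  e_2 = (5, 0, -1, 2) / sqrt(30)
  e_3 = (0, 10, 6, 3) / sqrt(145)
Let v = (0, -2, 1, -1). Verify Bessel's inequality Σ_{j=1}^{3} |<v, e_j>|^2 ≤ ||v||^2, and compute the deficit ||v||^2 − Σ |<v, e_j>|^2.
Σ |<v, e_j>|^2 = 110/29; ||v||^2 = 6; deficit = 64/29

Write each e_j = u_j / sqrt(<u_j, u_j>) where u_j is the displayed integer vector. Then <v, e_j> = <v, u_j> / sqrt(<u_j, u_j>), so |<v, e_j>|^2 = <v, u_j>^2 / <u_j, u_j>.
Coefficients: <v, e_1> = 3/sqrt(6), <v, e_2> = -3/sqrt(30), <v, e_3> = -17/sqrt(145).
Square and sum: Σ |<v, e_j>|^2 = 110/29.
Compute ||v||^2 = v·v = 6.
Deficit = 6 − 110/29 = 64/29 ≥ 0, confirming Bessel's inequality. (The deficit equals ||v − Σ <v,e_j> e_j||^2, the squared distance from v to span{e_j}.)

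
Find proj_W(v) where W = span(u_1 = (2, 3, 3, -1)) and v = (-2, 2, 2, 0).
proj_W(v) = (16/23, 24/23, 24/23, -8/23)

Set up U = [u_1 | ... | u_1] ∈ R^(4×1). The projector onto W = col(U) is P = U (U^T U)^(-1) U^T.
Compute U^T U =
  [23],
and U^T v = (8).
Solve U^T U · c = U^T v for the coefficients: c = (8/23). The projection is proj_W(v) = U c.
Check: (v - proj_W(v)) · u_1 = 0  (should be 0).
Result: proj_W(v) = (16/23, 24/23, 24/23, -8/23).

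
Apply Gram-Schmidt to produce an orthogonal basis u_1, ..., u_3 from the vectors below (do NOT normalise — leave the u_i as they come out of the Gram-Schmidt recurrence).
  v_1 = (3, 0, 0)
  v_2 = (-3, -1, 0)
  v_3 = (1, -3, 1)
Orthogonal basis:
  u_1 = (3, 0, 0)
  u_2 = (0, -1, 0)
  u_3 = (0, 0, 1)

Apply the Gram-Schmidt recurrence
  u_1 = v_1
  u_i = v_i − Σ_{j<i} ((v_i · u_j) / (u_j · u_j)) · u_j.

Step by step this gives:
  u_1 = (3, 0, 0)
  u_2 = (0, -1, 0)
  u_3 = (0, 0, 1)

Orthogonality check:
  u_2 · u_1 = 0 (should be 0)
  u_3 · u_1 = 0 (should be 0)
  u_3 · u_2 = 0 (should be 0)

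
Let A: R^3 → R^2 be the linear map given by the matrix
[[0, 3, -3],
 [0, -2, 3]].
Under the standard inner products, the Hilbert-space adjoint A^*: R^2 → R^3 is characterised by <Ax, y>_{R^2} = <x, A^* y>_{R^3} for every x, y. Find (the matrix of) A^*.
A^* = A^T =
[[0, 0],
 [3, -2],
 [-3, 3]]

For real matrices with standard dot products, the defining identity <Ax, y> = <x, A^* y> gives (Ax)^T y = x^T (A^*) y, i.e. x^T A^T y = x^T (A^*) y. Since this holds for all x, y, we must have A^* = A^T. Therefore
A^* =
[[0, 0],
 [3, -2],
 [-3, 3]].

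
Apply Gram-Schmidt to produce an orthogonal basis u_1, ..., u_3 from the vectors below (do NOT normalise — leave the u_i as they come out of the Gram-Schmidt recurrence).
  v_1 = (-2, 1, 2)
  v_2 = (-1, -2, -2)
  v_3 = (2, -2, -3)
Orthogonal basis:
  u_1 = (-2, 1, 2)
  u_2 = (-17/9, -14/9, -10/9)
  u_3 = (2/65, -6/65, 1/13)

Apply the Gram-Schmidt recurrence
  u_1 = v_1
  u_i = v_i − Σ_{j<i} ((v_i · u_j) / (u_j · u_j)) · u_j.

Step by step this gives:
  u_1 = (-2, 1, 2)
  u_2 = (-17/9, -14/9, -10/9)
  u_3 = (2/65, -6/65, 1/13)

Orthogonality check:
  u_2 · u_1 = 0 (should be 0)
  u_3 · u_1 = 0 (should be 0)
  u_3 · u_2 = 0 (should be 0)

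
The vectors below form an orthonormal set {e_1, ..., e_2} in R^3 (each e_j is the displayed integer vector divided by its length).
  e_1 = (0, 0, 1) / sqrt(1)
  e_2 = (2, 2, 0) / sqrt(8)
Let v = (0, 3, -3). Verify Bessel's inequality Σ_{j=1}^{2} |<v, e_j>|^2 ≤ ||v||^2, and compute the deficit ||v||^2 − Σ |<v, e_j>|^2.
Σ |<v, e_j>|^2 = 27/2; ||v||^2 = 18; deficit = 9/2

Write each e_j = u_j / sqrt(<u_j, u_j>) where u_j is the displayed integer vector. Then <v, e_j> = <v, u_j> / sqrt(<u_j, u_j>), so |<v, e_j>|^2 = <v, u_j>^2 / <u_j, u_j>.
Coefficients: <v, e_1> = -3/sqrt(1), <v, e_2> = 6/sqrt(8).
Square and sum: Σ |<v, e_j>|^2 = 27/2.
Compute ||v||^2 = v·v = 18.
Deficit = 18 − 27/2 = 9/2 ≥ 0, confirming Bessel's inequality. (The deficit equals ||v − Σ <v,e_j> e_j||^2, the squared distance from v to span{e_j}.)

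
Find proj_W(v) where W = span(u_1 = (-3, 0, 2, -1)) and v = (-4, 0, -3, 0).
proj_W(v) = (-9/7, 0, 6/7, -3/7)

Set up U = [u_1 | ... | u_1] ∈ R^(4×1). The projector onto W = col(U) is P = U (U^T U)^(-1) U^T.
Compute U^T U =
  [14],
and U^T v = (6).
Solve U^T U · c = U^T v for the coefficients: c = (3/7). The projection is proj_W(v) = U c.
Check: (v - proj_W(v)) · u_1 = 0  (should be 0).
Result: proj_W(v) = (-9/7, 0, 6/7, -3/7).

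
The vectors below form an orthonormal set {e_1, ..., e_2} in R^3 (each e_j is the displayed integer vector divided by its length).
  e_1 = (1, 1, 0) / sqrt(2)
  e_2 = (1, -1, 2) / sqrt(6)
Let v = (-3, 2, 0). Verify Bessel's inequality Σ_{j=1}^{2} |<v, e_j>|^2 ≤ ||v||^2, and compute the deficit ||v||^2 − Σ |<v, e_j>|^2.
Σ |<v, e_j>|^2 = 14/3; ||v||^2 = 13; deficit = 25/3

Write each e_j = u_j / sqrt(<u_j, u_j>) where u_j is the displayed integer vector. Then <v, e_j> = <v, u_j> / sqrt(<u_j, u_j>), so |<v, e_j>|^2 = <v, u_j>^2 / <u_j, u_j>.
Coefficients: <v, e_1> = -1/sqrt(2), <v, e_2> = -5/sqrt(6).
Square and sum: Σ |<v, e_j>|^2 = 14/3.
Compute ||v||^2 = v·v = 13.
Deficit = 13 − 14/3 = 25/3 ≥ 0, confirming Bessel's inequality. (The deficit equals ||v − Σ <v,e_j> e_j||^2, the squared distance from v to span{e_j}.)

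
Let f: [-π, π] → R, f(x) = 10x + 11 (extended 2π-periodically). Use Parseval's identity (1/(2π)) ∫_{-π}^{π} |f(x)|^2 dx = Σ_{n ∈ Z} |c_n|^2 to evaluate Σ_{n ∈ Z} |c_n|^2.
Σ |c_n|^2 = 100π^2/3 + 121

Expand and integrate term by term over [-π, π]:
  ∫ (10x)^2 dx = 100·(2π^3/3); ∫ 2·10·(11)·x dx = 0 (odd integrand); ∫ 11^2 dx = 121·2π.
So (1/(2π)) ∫_{-π}^{π} (10x + 11)^2 dx = 100π^2/3 + 121 = 100π^2/3 + 121.
Parseval ⇒ Σ |c_n|^2 = 100π^2/3 + 121.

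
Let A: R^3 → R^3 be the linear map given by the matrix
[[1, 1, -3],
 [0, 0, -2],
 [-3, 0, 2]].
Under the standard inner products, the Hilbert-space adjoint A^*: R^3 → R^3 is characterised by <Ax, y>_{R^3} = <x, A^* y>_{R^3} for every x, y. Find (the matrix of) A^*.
A^* = A^T =
[[1, 0, -3],
 [1, 0, 0],
 [-3, -2, 2]]

For real matrices with standard dot products, the defining identity <Ax, y> = <x, A^* y> gives (Ax)^T y = x^T (A^*) y, i.e. x^T A^T y = x^T (A^*) y. Since this holds for all x, y, we must have A^* = A^T. Therefore
A^* =
[[1, 0, -3],
 [1, 0, 0],
 [-3, -2, 2]].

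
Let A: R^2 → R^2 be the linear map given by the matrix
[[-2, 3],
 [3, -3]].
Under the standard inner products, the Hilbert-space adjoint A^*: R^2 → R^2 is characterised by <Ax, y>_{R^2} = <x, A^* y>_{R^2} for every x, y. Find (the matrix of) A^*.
A^* = A^T =
[[-2, 3],
 [3, -3]]

For real matrices with standard dot products, the defining identity <Ax, y> = <x, A^* y> gives (Ax)^T y = x^T (A^*) y, i.e. x^T A^T y = x^T (A^*) y. Since this holds for all x, y, we must have A^* = A^T. Therefore
A^* =
[[-2, 3],
 [3, -3]].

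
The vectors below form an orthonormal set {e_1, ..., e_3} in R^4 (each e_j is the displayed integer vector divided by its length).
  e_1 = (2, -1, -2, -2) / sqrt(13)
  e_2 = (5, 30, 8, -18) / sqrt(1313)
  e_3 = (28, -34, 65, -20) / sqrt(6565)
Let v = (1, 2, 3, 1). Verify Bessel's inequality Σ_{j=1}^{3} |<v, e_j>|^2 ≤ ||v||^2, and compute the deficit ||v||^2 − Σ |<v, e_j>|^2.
Σ |<v, e_j>|^2 = 150/13; ||v||^2 = 15; deficit = 45/13

Write each e_j = u_j / sqrt(<u_j, u_j>) where u_j is the displayed integer vector. Then <v, e_j> = <v, u_j> / sqrt(<u_j, u_j>), so |<v, e_j>|^2 = <v, u_j>^2 / <u_j, u_j>.
Coefficients: <v, e_1> = -8/sqrt(13), <v, e_2> = 71/sqrt(1313), <v, e_3> = 135/sqrt(6565).
Square and sum: Σ |<v, e_j>|^2 = 150/13.
Compute ||v||^2 = v·v = 15.
Deficit = 15 − 150/13 = 45/13 ≥ 0, confirming Bessel's inequality. (The deficit equals ||v − Σ <v,e_j> e_j||^2, the squared distance from v to span{e_j}.)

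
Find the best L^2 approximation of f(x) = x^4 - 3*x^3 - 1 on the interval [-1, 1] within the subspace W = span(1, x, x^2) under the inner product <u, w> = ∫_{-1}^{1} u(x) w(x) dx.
g(x) = 6*x^2/7 - 9*x/5 - 38/35

The best approximation g ∈ W is the orthogonal projection of f onto W. Writing g = a_0 + a_1 x + a_2 x^2, the coefficients solve the normal equations G · a = b where
  G_{ij} = <φ_i, φ_j> and b_i = <f, φ_i>, with φ_0 = 1, φ_1 = x, φ_2 = x^2.
G =
  [2, 0, 2/3]
  [0, 2/3, 0]
  [2/3, 0, 2/5],
b = (-8/5, -6/5, -8/21).
Solving gives a_0 = -38/35, a_1 = -9/5, a_2 = 6/7, so
  g(x) = 6*x^2/7 - 9*x/5 - 38/35.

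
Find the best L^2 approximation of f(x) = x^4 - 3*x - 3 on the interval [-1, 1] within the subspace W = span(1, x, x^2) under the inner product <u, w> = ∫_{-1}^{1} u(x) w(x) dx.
g(x) = 6*x^2/7 - 3*x - 108/35

The best approximation g ∈ W is the orthogonal projection of f onto W. Writing g = a_0 + a_1 x + a_2 x^2, the coefficients solve the normal equations G · a = b where
  G_{ij} = <φ_i, φ_j> and b_i = <f, φ_i>, with φ_0 = 1, φ_1 = x, φ_2 = x^2.
G =
  [2, 0, 2/3]
  [0, 2/3, 0]
  [2/3, 0, 2/5],
b = (-28/5, -2, -12/7).
Solving gives a_0 = -108/35, a_1 = -3, a_2 = 6/7, so
  g(x) = 6*x^2/7 - 3*x - 108/35.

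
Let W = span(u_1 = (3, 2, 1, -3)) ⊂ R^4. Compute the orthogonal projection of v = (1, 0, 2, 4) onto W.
proj_W(v) = (-21/23, -14/23, -7/23, 21/23)

Set up U = [u_1 | ... | u_1] ∈ R^(4×1). The projector onto W = col(U) is P = U (U^T U)^(-1) U^T.
Compute U^T U =
  [23],
and U^T v = (-7).
Solve U^T U · c = U^T v for the coefficients: c = (-7/23). The projection is proj_W(v) = U c.
Check: (v - proj_W(v)) · u_1 = 0  (should be 0).
Result: proj_W(v) = (-21/23, -14/23, -7/23, 21/23).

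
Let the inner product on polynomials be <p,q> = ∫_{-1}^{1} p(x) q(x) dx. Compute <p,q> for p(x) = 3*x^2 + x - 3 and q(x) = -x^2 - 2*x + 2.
<p,q> = -128/15

Expand the product: p(x)·q(x) = -3*x^4 - 7*x^3 + 7*x^2 + 8*x - 6.
∫_{-1}^{1} of each monomial x^k gives [2/(k+1) if k even, 0 if k odd]. Integrating term-by-term (or equivalently evaluating the antiderivative F(x) = -3*x^5/5 - 7*x^4/4 + 7*x^3/3 + 4*x^2 - 6*x at the endpoints):
  F(1) − F(−1) = -121/60 − (391/60) = -128/15.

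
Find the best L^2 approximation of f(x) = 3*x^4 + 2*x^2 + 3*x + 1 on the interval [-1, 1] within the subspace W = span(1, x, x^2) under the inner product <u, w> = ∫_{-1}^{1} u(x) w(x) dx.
g(x) = 32*x^2/7 + 3*x + 26/35

The best approximation g ∈ W is the orthogonal projection of f onto W. Writing g = a_0 + a_1 x + a_2 x^2, the coefficients solve the normal equations G · a = b where
  G_{ij} = <φ_i, φ_j> and b_i = <f, φ_i>, with φ_0 = 1, φ_1 = x, φ_2 = x^2.
G =
  [2, 0, 2/3]
  [0, 2/3, 0]
  [2/3, 0, 2/5],
b = (68/15, 2, 244/105).
Solving gives a_0 = 26/35, a_1 = 3, a_2 = 32/7, so
  g(x) = 32*x^2/7 + 3*x + 26/35.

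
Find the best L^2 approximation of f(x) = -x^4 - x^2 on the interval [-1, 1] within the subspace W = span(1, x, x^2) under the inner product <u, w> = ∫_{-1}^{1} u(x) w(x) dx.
g(x) = 3/35 - 13*x^2/7

The best approximation g ∈ W is the orthogonal projection of f onto W. Writing g = a_0 + a_1 x + a_2 x^2, the coefficients solve the normal equations G · a = b where
  G_{ij} = <φ_i, φ_j> and b_i = <f, φ_i>, with φ_0 = 1, φ_1 = x, φ_2 = x^2.
G =
  [2, 0, 2/3]
  [0, 2/3, 0]
  [2/3, 0, 2/5],
b = (-16/15, 0, -24/35).
Solving gives a_0 = 3/35, a_1 = 0, a_2 = -13/7, so
  g(x) = 3/35 - 13*x^2/7.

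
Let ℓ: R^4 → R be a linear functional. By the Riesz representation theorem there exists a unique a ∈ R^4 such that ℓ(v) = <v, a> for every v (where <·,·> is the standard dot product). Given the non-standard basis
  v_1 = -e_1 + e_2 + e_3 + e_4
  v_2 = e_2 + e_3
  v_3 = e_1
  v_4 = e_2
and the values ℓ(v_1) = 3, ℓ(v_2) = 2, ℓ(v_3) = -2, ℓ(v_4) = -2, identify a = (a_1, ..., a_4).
a = (-2, -2, 4, -1)

Write a = (a_1, ..., a_4) in the standard basis. For each basis vector v_i, ℓ(v_i) = <v_i, a> is a linear equation in the a_j's. Collect the n equations into a matrix system V a = ℓ, where row i of V is v_i (expressed in the standard basis). Since V is invertible (lower-triangular with 1s on the diagonal, up to permutation), solve by back-substitution:
  V =
[[-1, 1, 1, 1],
 [0, 1, 1, 0],
 [1, 0, 0, 0],
 [0, 1, 0, 0]]
  V a = (3, 2, -2, -2)
Solving gives a = (-2, -2, 4, -1).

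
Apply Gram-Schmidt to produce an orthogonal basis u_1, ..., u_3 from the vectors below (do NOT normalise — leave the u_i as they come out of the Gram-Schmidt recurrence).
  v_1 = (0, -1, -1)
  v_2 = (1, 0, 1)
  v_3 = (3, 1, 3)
Orthogonal basis:
  u_1 = (0, -1, -1)
  u_2 = (1, -1/2, 1/2)
  u_3 = (1/3, 1/3, -1/3)

Apply the Gram-Schmidt recurrence
  u_1 = v_1
  u_i = v_i − Σ_{j<i} ((v_i · u_j) / (u_j · u_j)) · u_j.

Step by step this gives:
  u_1 = (0, -1, -1)
  u_2 = (1, -1/2, 1/2)
  u_3 = (1/3, 1/3, -1/3)

Orthogonality check:
  u_2 · u_1 = 0 (should be 0)
  u_3 · u_1 = 0 (should be 0)
  u_3 · u_2 = 0 (should be 0)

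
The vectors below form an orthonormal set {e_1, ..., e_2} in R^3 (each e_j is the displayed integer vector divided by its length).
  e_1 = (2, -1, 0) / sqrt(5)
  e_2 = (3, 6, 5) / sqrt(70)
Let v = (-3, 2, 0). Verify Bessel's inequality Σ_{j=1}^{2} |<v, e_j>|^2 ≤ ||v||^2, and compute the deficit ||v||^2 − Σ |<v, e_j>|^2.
Σ |<v, e_j>|^2 = 181/14; ||v||^2 = 13; deficit = 1/14

Write each e_j = u_j / sqrt(<u_j, u_j>) where u_j is the displayed integer vector. Then <v, e_j> = <v, u_j> / sqrt(<u_j, u_j>), so |<v, e_j>|^2 = <v, u_j>^2 / <u_j, u_j>.
Coefficients: <v, e_1> = -8/sqrt(5), <v, e_2> = 3/sqrt(70).
Square and sum: Σ |<v, e_j>|^2 = 181/14.
Compute ||v||^2 = v·v = 13.
Deficit = 13 − 181/14 = 1/14 ≥ 0, confirming Bessel's inequality. (The deficit equals ||v − Σ <v,e_j> e_j||^2, the squared distance from v to span{e_j}.)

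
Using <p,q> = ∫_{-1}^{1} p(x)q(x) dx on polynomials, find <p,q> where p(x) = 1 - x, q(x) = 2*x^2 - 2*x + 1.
<p,q> = 14/3

Expand the product: p(x)·q(x) = -2*x^3 + 4*x^2 - 3*x + 1.
∫_{-1}^{1} of each monomial x^k gives [2/(k+1) if k even, 0 if k odd]. Integrating term-by-term (or equivalently evaluating the antiderivative F(x) = -x^4/2 + 4*x^3/3 - 3*x^2/2 + x at the endpoints):
  F(1) − F(−1) = 1/3 − (-13/3) = 14/3.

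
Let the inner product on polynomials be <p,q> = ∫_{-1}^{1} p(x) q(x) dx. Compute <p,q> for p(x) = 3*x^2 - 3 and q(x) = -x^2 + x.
<p,q> = 4/5

Expand the product: p(x)·q(x) = -3*x^4 + 3*x^3 + 3*x^2 - 3*x.
∫_{-1}^{1} of each monomial x^k gives [2/(k+1) if k even, 0 if k odd]. Integrating term-by-term (or equivalently evaluating the antiderivative F(x) = -3*x^5/5 + 3*x^4/4 + x^3 - 3*x^2/2 at the endpoints):
  F(1) − F(−1) = -7/20 − (-23/20) = 4/5.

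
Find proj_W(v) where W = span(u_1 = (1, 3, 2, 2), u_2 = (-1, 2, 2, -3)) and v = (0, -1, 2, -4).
proj_W(v) = (-7/5, 2/15, 2/3, -11/3)

Set up U = [u_1 | ... | u_2] ∈ R^(4×2). The projector onto W = col(U) is P = U (U^T U)^(-1) U^T.
Compute U^T U =
  [18, 3]
  [3, 18],
and U^T v = (-7, 14).
Solve U^T U · c = U^T v for the coefficients: c = (-8/15, 13/15). The projection is proj_W(v) = U c.
Check: (v - proj_W(v)) · u_1 = 0  (should be 0).
Check: (v - proj_W(v)) · u_2 = 0  (should be 0).
Result: proj_W(v) = (-7/5, 2/15, 2/3, -11/3).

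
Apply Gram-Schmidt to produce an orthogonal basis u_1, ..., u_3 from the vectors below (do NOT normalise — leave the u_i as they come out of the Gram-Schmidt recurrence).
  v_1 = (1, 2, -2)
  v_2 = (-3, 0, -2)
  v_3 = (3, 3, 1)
Orthogonal basis:
  u_1 = (1, 2, -2)
  u_2 = (-28/9, -2/9, -16/9)
  u_3 = (-18/29, 36/29, 27/29)

Apply the Gram-Schmidt recurrence
  u_1 = v_1
  u_i = v_i − Σ_{j<i} ((v_i · u_j) / (u_j · u_j)) · u_j.

Step by step this gives:
  u_1 = (1, 2, -2)
  u_2 = (-28/9, -2/9, -16/9)
  u_3 = (-18/29, 36/29, 27/29)

Orthogonality check:
  u_2 · u_1 = 0 (should be 0)
  u_3 · u_1 = 0 (should be 0)
  u_3 · u_2 = 0 (should be 0)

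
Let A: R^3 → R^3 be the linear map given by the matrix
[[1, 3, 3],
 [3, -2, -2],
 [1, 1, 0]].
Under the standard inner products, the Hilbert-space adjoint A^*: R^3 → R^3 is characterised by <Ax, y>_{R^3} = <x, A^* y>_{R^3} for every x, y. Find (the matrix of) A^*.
A^* = A^T =
[[1, 3, 1],
 [3, -2, 1],
 [3, -2, 0]]

For real matrices with standard dot products, the defining identity <Ax, y> = <x, A^* y> gives (Ax)^T y = x^T (A^*) y, i.e. x^T A^T y = x^T (A^*) y. Since this holds for all x, y, we must have A^* = A^T. Therefore
A^* =
[[1, 3, 1],
 [3, -2, 1],
 [3, -2, 0]].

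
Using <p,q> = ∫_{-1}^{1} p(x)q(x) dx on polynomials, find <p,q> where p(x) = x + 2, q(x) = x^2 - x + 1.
<p,q> = 14/3

Expand the product: p(x)·q(x) = x^3 + x^2 - x + 2.
∫_{-1}^{1} of each monomial x^k gives [2/(k+1) if k even, 0 if k odd]. Integrating term-by-term (or equivalently evaluating the antiderivative F(x) = x^4/4 + x^3/3 - x^2/2 + 2*x at the endpoints):
  F(1) − F(−1) = 25/12 − (-31/12) = 14/3.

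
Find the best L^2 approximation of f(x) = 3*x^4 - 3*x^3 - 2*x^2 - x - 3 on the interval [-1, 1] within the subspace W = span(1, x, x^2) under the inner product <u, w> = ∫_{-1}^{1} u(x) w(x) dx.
g(x) = 4*x^2/7 - 14*x/5 - 114/35

The best approximation g ∈ W is the orthogonal projection of f onto W. Writing g = a_0 + a_1 x + a_2 x^2, the coefficients solve the normal equations G · a = b where
  G_{ij} = <φ_i, φ_j> and b_i = <f, φ_i>, with φ_0 = 1, φ_1 = x, φ_2 = x^2.
G =
  [2, 0, 2/3]
  [0, 2/3, 0]
  [2/3, 0, 2/5],
b = (-92/15, -28/15, -68/35).
Solving gives a_0 = -114/35, a_1 = -14/5, a_2 = 4/7, so
  g(x) = 4*x^2/7 - 14*x/5 - 114/35.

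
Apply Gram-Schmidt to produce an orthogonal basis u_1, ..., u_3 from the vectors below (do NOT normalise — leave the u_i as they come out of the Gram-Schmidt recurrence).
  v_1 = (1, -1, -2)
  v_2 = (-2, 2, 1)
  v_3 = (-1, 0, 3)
Orthogonal basis:
  u_1 = (1, -1, -2)
  u_2 = (-1, 1, -1)
  u_3 = (-1/2, -1/2, 0)

Apply the Gram-Schmidt recurrence
  u_1 = v_1
  u_i = v_i − Σ_{j<i} ((v_i · u_j) / (u_j · u_j)) · u_j.

Step by step this gives:
  u_1 = (1, -1, -2)
  u_2 = (-1, 1, -1)
  u_3 = (-1/2, -1/2, 0)

Orthogonality check:
  u_2 · u_1 = 0 (should be 0)
  u_3 · u_1 = 0 (should be 0)
  u_3 · u_2 = 0 (should be 0)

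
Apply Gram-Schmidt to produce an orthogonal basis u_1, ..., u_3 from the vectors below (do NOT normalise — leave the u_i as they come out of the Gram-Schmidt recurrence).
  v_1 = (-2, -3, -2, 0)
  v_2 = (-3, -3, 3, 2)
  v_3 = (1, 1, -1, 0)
Orthogonal basis:
  u_1 = (-2, -3, -2, 0)
  u_2 = (-33/17, -24/17, 69/17, 2)
  u_3 = (22/223, 16/223, -46/223, 126/223)

Apply the Gram-Schmidt recurrence
  u_1 = v_1
  u_i = v_i − Σ_{j<i} ((v_i · u_j) / (u_j · u_j)) · u_j.

Step by step this gives:
  u_1 = (-2, -3, -2, 0)
  u_2 = (-33/17, -24/17, 69/17, 2)
  u_3 = (22/223, 16/223, -46/223, 126/223)

Orthogonality check:
  u_2 · u_1 = 0 (should be 0)
  u_3 · u_1 = 0 (should be 0)
  u_3 · u_2 = 0 (should be 0)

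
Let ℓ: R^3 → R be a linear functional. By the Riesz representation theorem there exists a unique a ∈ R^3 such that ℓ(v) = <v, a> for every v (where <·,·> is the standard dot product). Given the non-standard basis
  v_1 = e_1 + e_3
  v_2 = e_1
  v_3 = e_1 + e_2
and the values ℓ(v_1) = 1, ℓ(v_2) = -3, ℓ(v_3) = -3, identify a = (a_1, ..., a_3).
a = (-3, 0, 4)

Write a = (a_1, ..., a_3) in the standard basis. For each basis vector v_i, ℓ(v_i) = <v_i, a> is a linear equation in the a_j's. Collect the n equations into a matrix system V a = ℓ, where row i of V is v_i (expressed in the standard basis). Since V is invertible (lower-triangular with 1s on the diagonal, up to permutation), solve by back-substitution:
  V =
[[1, 0, 1],
 [1, 0, 0],
 [1, 1, 0]]
  V a = (1, -3, -3)
Solving gives a = (-3, 0, 4).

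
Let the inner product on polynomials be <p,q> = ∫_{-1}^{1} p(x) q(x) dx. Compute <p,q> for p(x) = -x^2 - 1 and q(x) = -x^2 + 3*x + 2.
<p,q> = -64/15

Expand the product: p(x)·q(x) = x^4 - 3*x^3 - x^2 - 3*x - 2.
∫_{-1}^{1} of each monomial x^k gives [2/(k+1) if k even, 0 if k odd]. Integrating term-by-term (or equivalently evaluating the antiderivative F(x) = x^5/5 - 3*x^4/4 - x^3/3 - 3*x^2/2 - 2*x at the endpoints):
  F(1) − F(−1) = -263/60 − (-7/60) = -64/15.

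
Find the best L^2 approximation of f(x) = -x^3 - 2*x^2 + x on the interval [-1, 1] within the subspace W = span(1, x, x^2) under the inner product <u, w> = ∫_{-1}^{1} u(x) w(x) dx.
g(x) = -2*x^2 + 2*x/5

The best approximation g ∈ W is the orthogonal projection of f onto W. Writing g = a_0 + a_1 x + a_2 x^2, the coefficients solve the normal equations G · a = b where
  G_{ij} = <φ_i, φ_j> and b_i = <f, φ_i>, with φ_0 = 1, φ_1 = x, φ_2 = x^2.
G =
  [2, 0, 2/3]
  [0, 2/3, 0]
  [2/3, 0, 2/5],
b = (-4/3, 4/15, -4/5).
Solving gives a_0 = 0, a_1 = 2/5, a_2 = -2, so
  g(x) = -2*x^2 + 2*x/5.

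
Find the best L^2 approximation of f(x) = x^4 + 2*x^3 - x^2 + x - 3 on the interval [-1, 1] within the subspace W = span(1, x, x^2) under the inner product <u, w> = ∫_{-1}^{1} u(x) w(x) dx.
g(x) = -x^2/7 + 11*x/5 - 108/35

The best approximation g ∈ W is the orthogonal projection of f onto W. Writing g = a_0 + a_1 x + a_2 x^2, the coefficients solve the normal equations G · a = b where
  G_{ij} = <φ_i, φ_j> and b_i = <f, φ_i>, with φ_0 = 1, φ_1 = x, φ_2 = x^2.
G =
  [2, 0, 2/3]
  [0, 2/3, 0]
  [2/3, 0, 2/5],
b = (-94/15, 22/15, -74/35).
Solving gives a_0 = -108/35, a_1 = 11/5, a_2 = -1/7, so
  g(x) = -x^2/7 + 11*x/5 - 108/35.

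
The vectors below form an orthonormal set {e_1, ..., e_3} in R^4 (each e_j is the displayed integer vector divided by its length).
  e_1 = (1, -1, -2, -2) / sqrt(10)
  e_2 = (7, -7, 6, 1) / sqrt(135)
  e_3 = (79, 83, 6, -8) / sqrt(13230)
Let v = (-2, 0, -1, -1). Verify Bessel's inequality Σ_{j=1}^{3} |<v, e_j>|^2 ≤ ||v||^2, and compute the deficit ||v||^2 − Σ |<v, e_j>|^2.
Σ |<v, e_j>|^2 = 1349/245; ||v||^2 = 6; deficit = 121/245

Write each e_j = u_j / sqrt(<u_j, u_j>) where u_j is the displayed integer vector. Then <v, e_j> = <v, u_j> / sqrt(<u_j, u_j>), so |<v, e_j>|^2 = <v, u_j>^2 / <u_j, u_j>.
Coefficients: <v, e_1> = 2/sqrt(10), <v, e_2> = -21/sqrt(135), <v, e_3> = -156/sqrt(13230).
Square and sum: Σ |<v, e_j>|^2 = 1349/245.
Compute ||v||^2 = v·v = 6.
Deficit = 6 − 1349/245 = 121/245 ≥ 0, confirming Bessel's inequality. (The deficit equals ||v − Σ <v,e_j> e_j||^2, the squared distance from v to span{e_j}.)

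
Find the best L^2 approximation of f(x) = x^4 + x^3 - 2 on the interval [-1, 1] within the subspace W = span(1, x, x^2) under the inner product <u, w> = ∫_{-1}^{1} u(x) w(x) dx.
g(x) = 6*x^2/7 + 3*x/5 - 73/35

The best approximation g ∈ W is the orthogonal projection of f onto W. Writing g = a_0 + a_1 x + a_2 x^2, the coefficients solve the normal equations G · a = b where
  G_{ij} = <φ_i, φ_j> and b_i = <f, φ_i>, with φ_0 = 1, φ_1 = x, φ_2 = x^2.
G =
  [2, 0, 2/3]
  [0, 2/3, 0]
  [2/3, 0, 2/5],
b = (-18/5, 2/5, -22/21).
Solving gives a_0 = -73/35, a_1 = 3/5, a_2 = 6/7, so
  g(x) = 6*x^2/7 + 3*x/5 - 73/35.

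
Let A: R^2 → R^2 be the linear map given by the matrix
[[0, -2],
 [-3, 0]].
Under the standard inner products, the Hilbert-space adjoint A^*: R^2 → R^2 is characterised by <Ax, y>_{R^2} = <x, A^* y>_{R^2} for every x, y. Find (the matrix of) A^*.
A^* = A^T =
[[0, -3],
 [-2, 0]]

For real matrices with standard dot products, the defining identity <Ax, y> = <x, A^* y> gives (Ax)^T y = x^T (A^*) y, i.e. x^T A^T y = x^T (A^*) y. Since this holds for all x, y, we must have A^* = A^T. Therefore
A^* =
[[0, -3],
 [-2, 0]].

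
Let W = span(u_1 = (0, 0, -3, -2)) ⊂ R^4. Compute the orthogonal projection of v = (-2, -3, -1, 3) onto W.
proj_W(v) = (0, 0, 9/13, 6/13)

Set up U = [u_1 | ... | u_1] ∈ R^(4×1). The projector onto W = col(U) is P = U (U^T U)^(-1) U^T.
Compute U^T U =
  [13],
and U^T v = (-3).
Solve U^T U · c = U^T v for the coefficients: c = (-3/13). The projection is proj_W(v) = U c.
Check: (v - proj_W(v)) · u_1 = 0  (should be 0).
Result: proj_W(v) = (0, 0, 9/13, 6/13).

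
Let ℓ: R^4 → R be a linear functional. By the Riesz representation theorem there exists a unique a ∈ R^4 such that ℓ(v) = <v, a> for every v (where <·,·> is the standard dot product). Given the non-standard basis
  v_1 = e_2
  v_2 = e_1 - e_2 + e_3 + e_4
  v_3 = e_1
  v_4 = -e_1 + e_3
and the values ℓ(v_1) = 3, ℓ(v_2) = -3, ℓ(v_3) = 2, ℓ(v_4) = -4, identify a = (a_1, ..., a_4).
a = (2, 3, -2, 0)

Write a = (a_1, ..., a_4) in the standard basis. For each basis vector v_i, ℓ(v_i) = <v_i, a> is a linear equation in the a_j's. Collect the n equations into a matrix system V a = ℓ, where row i of V is v_i (expressed in the standard basis). Since V is invertible (lower-triangular with 1s on the diagonal, up to permutation), solve by back-substitution:
  V =
[[0, 1, 0, 0],
 [1, -1, 1, 1],
 [1, 0, 0, 0],
 [-1, 0, 1, 0]]
  V a = (3, -3, 2, -4)
Solving gives a = (2, 3, -2, 0).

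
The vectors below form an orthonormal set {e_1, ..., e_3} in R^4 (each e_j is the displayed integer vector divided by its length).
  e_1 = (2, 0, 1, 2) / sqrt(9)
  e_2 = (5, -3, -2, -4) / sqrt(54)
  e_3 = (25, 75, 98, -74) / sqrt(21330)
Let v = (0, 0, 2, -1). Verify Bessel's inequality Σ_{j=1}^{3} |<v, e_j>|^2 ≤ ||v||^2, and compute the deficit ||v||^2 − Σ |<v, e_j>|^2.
Σ |<v, e_j>|^2 = 270/79; ||v||^2 = 5; deficit = 125/79

Write each e_j = u_j / sqrt(<u_j, u_j>) where u_j is the displayed integer vector. Then <v, e_j> = <v, u_j> / sqrt(<u_j, u_j>), so |<v, e_j>|^2 = <v, u_j>^2 / <u_j, u_j>.
Coefficients: <v, e_1> = 0/sqrt(9), <v, e_2> = 0/sqrt(54), <v, e_3> = 270/sqrt(21330).
Square and sum: Σ |<v, e_j>|^2 = 270/79.
Compute ||v||^2 = v·v = 5.
Deficit = 5 − 270/79 = 125/79 ≥ 0, confirming Bessel's inequality. (The deficit equals ||v − Σ <v,e_j> e_j||^2, the squared distance from v to span{e_j}.)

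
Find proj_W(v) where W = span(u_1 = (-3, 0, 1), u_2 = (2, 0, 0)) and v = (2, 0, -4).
proj_W(v) = (2, 0, -4)

Set up U = [u_1 | ... | u_2] ∈ R^(3×2). The projector onto W = col(U) is P = U (U^T U)^(-1) U^T.
Compute U^T U =
  [10, -6]
  [-6, 4],
and U^T v = (-10, 4).
Solve U^T U · c = U^T v for the coefficients: c = (-4, -5). The projection is proj_W(v) = U c.
Check: (v - proj_W(v)) · u_1 = 0  (should be 0).
Check: (v - proj_W(v)) · u_2 = 0  (should be 0).
Result: proj_W(v) = (2, 0, -4).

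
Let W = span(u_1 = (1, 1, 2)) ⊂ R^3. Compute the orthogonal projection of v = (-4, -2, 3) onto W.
proj_W(v) = (0, 0, 0)

Set up U = [u_1 | ... | u_1] ∈ R^(3×1). The projector onto W = col(U) is P = U (U^T U)^(-1) U^T.
Compute U^T U =
  [6],
and U^T v = (0).
Solve U^T U · c = U^T v for the coefficients: c = (0). The projection is proj_W(v) = U c.
Check: (v - proj_W(v)) · u_1 = 0  (should be 0).
Result: proj_W(v) = (0, 0, 0).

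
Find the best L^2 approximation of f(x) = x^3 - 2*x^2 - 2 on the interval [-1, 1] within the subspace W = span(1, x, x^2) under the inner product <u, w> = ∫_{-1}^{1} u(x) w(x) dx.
g(x) = -2*x^2 + 3*x/5 - 2

The best approximation g ∈ W is the orthogonal projection of f onto W. Writing g = a_0 + a_1 x + a_2 x^2, the coefficients solve the normal equations G · a = b where
  G_{ij} = <φ_i, φ_j> and b_i = <f, φ_i>, with φ_0 = 1, φ_1 = x, φ_2 = x^2.
G =
  [2, 0, 2/3]
  [0, 2/3, 0]
  [2/3, 0, 2/5],
b = (-16/3, 2/5, -32/15).
Solving gives a_0 = -2, a_1 = 3/5, a_2 = -2, so
  g(x) = -2*x^2 + 3*x/5 - 2.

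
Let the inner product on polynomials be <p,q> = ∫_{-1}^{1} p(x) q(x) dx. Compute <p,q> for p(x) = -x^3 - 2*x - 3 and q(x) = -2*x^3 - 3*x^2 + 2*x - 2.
<p,q> = 1754/105

Expand the product: p(x)·q(x) = 2*x^6 + 3*x^5 + 2*x^4 + 14*x^3 + 5*x^2 - 2*x + 6.
∫_{-1}^{1} of each monomial x^k gives [2/(k+1) if k even, 0 if k odd]. Integrating term-by-term (or equivalently evaluating the antiderivative F(x) = 2*x^7/7 + x^6/2 + 2*x^5/5 + 7*x^4/2 + 5*x^3/3 - x^2 + 6*x at the endpoints):
  F(1) − F(−1) = 1192/105 − (-562/105) = 1754/105.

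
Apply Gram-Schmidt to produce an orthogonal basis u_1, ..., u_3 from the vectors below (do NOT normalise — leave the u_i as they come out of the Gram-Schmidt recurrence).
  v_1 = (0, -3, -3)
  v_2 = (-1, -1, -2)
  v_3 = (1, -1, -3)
Orthogonal basis:
  u_1 = (0, -3, -3)
  u_2 = (-1, 1/2, -1/2)
  u_3 = (1, 1, -1)

Apply the Gram-Schmidt recurrence
  u_1 = v_1
  u_i = v_i − Σ_{j<i} ((v_i · u_j) / (u_j · u_j)) · u_j.

Step by step this gives:
  u_1 = (0, -3, -3)
  u_2 = (-1, 1/2, -1/2)
  u_3 = (1, 1, -1)

Orthogonality check:
  u_2 · u_1 = 0 (should be 0)
  u_3 · u_1 = 0 (should be 0)
  u_3 · u_2 = 0 (should be 0)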